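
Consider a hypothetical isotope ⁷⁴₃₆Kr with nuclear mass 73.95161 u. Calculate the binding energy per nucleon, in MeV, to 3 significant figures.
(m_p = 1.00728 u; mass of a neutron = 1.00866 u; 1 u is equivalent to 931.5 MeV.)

With 36 protons and 38 neutrons (A = 74):
Mass of separated nucleons = 36(1.00728) + 38(1.00866) = 36.26208 + 38.32908 = 74.59116 u
The mass defect is 74.59116 − 73.95161 = 0.63955 u.
Converting to energy: 0.63955 u × 931.5 MeV/u = 595.741 MeV
BE/A = 595.741 MeV / 74 = 8.051 MeV/nucleon

8.05 MeV/nucleon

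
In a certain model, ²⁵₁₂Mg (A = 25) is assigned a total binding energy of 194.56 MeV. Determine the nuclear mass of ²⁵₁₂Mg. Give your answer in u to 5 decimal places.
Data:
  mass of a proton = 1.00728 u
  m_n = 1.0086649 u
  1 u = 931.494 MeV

Mass defect = 194.56 MeV / (931.494 MeV/u) = 0.2088688 u
Constituent mass = 12(1.00728) + 13(1.0086649) = 25.2000037 u
Nuclear mass = 25.2000037 − 0.2088688 = 24.9911349 u ≈ 24.99113 u (to 5 decimal places)

24.99113 u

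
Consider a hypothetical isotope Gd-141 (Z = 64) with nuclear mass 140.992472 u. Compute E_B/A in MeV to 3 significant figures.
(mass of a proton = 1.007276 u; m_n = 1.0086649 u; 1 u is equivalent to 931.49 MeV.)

With 64 protons and 77 neutrons (A = 141):
Total constituent mass: 64 × 1.007276 + 77 × 1.0086649 = 142.1328613 u
The mass defect is 142.1328613 − 140.992472 = 1.1403893 u.
Binding energy = Δm·c² = 1.1403893 × 931.49 MeV/u = 1062.26 MeV
BE/A = 1062.26 MeV / 141 = 7.534 MeV/nucleon

7.53 MeV/nucleon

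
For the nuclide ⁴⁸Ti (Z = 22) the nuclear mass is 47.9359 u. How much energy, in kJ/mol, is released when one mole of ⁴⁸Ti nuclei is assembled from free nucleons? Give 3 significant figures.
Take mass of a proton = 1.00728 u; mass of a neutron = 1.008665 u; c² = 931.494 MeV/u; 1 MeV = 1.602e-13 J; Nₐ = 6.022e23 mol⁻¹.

4.04e+10 kJ/mol

Mass of separated nucleons = 22(1.00728) + 26(1.008665) = 22.16016 + 26.225290 = 48.385450 u
Mass defect Δm = 48.385450 − 47.9359 = 0.449550 u
E_B = 0.449550 × 931.494 = 418.753 MeV
Per nucleus in joules: 418.753 MeV × 1.602e-13 J/MeV = 6.7084e-11 J
Per mole: 6.7084e-11 J × 6.022e23 mol⁻¹ = 4.0398e+13 J/mol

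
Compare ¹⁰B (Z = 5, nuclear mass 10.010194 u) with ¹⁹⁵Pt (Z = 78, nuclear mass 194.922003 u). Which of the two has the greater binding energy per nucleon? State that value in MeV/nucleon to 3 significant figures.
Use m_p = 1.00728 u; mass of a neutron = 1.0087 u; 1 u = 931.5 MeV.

¹⁹⁵Pt; 7.95 MeV/nucleon

¹⁰B: Σm = 5(1.00728) + 5(1.0087) = 10.07990 u; Δm = 0.069706 u; E_B = 64.931 MeV; E_B/A = 6.493 MeV
¹⁹⁵Pt: Σm = 78(1.00728) + 117(1.0087) = 196.58574 u; Δm = 1.663737 u; E_B = 1549.8 MeV; E_B/A = 7.948 MeV
¹⁹⁵Pt has the higher binding energy per nucleon, so it is the more tightly bound nucleus.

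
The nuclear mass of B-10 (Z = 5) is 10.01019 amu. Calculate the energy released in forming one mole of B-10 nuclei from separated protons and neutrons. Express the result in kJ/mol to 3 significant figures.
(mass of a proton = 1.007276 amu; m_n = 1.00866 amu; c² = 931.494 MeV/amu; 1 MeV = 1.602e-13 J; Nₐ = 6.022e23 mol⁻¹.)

6.24e+09 kJ/mol

Total constituent mass: 5 × 1.007276 + 5 × 1.00866 = 10.079680 amu
The mass defect is 10.079680 − 10.01019 = 0.069490 amu.
Binding energy = Δm·c² = 0.069490 × 931.494 MeV/amu = 64.7295 MeV
Per nucleus in joules: 64.7295 MeV × 1.602e-13 J/MeV = 1.0370e-11 J
Per mole: 1.0370e-11 J × 6.022e23 mol⁻¹ = 6.2448e+12 J/mol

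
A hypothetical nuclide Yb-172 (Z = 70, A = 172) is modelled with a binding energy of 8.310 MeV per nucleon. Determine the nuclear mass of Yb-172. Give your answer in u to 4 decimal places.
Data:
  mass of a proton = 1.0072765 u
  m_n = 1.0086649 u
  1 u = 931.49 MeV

Total binding energy = 172 × 8.310 = 1429.320 MeV
Mass defect = 1429.320 MeV / (931.49 MeV/u) = 1.534445 u
Constituent mass = 70(1.0072765) + 102(1.0086649) = 173.3931748 u
Nuclear mass = 173.3931748 − 1.534445 = 171.8587298 u ≈ 171.8587 u (to 4 decimal places)

171.8587 u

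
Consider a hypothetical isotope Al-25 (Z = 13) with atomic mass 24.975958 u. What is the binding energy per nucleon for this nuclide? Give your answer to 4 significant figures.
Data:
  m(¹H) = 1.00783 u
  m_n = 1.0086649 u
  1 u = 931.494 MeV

8.563 MeV/nucleon

Total constituent mass: 13 × 1.00783 + 12 × 1.0086649 = 25.2057688 u
Δm = 25.2057688 − 24.975958 = 0.2298108 u
Converting to energy: 0.2298108 u × 931.494 MeV/u = 214.067 MeV
Dividing by A = 25 gives 8.563 MeV per nucleon.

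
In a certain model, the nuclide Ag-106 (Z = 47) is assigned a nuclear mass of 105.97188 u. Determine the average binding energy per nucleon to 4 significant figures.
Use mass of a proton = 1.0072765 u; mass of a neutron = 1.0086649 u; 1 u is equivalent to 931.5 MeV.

Z = 47, so N = A − Z = 106 − 47 = 59.
Mass of separated nucleons = 47(1.0072765) + 59(1.0086649) = 47.3419955 + 59.5112291 = 106.8532246 u
Δm = 106.8532246 − 105.97188 = 0.8813446 u
Converting to energy: 0.8813446 u × 931.5 MeV/u = 820.972 MeV
BE/A = 820.972 MeV / 106 = 7.745 MeV/nucleon

7.745 MeV/nucleon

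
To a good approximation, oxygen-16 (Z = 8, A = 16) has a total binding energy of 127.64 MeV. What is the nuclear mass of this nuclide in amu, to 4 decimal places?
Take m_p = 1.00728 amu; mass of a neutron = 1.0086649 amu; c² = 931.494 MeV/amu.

Mass defect = 127.64 MeV / (931.494 MeV/amu) = 0.137027 amu
Constituent mass = 8(1.00728) + 8(1.0086649) = 16.1275592 amu
Nuclear mass = 16.1275592 − 0.137027 = 15.9905322 amu ≈ 15.9905 amu (to 4 decimal places)

15.9905 amu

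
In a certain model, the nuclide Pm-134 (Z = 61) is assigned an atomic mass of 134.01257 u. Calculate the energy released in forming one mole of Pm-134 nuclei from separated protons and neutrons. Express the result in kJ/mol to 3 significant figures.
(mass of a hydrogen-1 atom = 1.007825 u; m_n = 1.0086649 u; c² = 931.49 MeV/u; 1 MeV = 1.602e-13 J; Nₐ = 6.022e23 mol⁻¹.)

9.86e+10 kJ/mol

The nucleus contains 61 protons and 134 − 61 = 73 neutrons.
Total constituent mass: 61 × 1.007825 + 73 × 1.0086649 = 135.1098627 u
Mass defect Δm = 135.1098627 − 134.01257 = 1.0972927 u
Converting to energy: 1.0972927 u × 931.49 MeV/u = 1022.12 MeV
Per nucleus in joules: 1022.12 MeV × 1.602e-13 J/MeV = 1.6374e-10 J
Per mole: 1.6374e-10 J × 6.022e23 mol⁻¹ = 9.8604e+13 J/mol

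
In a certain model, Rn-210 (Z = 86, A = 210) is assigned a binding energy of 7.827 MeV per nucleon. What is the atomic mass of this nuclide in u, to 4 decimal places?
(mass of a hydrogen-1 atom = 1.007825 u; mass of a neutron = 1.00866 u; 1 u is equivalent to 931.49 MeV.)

209.9822 u

Total binding energy = 210 × 7.827 = 1643.670 MeV
Mass defect = 1643.670 MeV / (931.49 MeV/u) = 1.764560 u
Constituent mass = 86(1.007825) + 124(1.00866) = 211.746790 u
Atomic mass = 211.746790 − 1.764560 = 209.982230 u ≈ 209.9822 u (to 4 decimal places)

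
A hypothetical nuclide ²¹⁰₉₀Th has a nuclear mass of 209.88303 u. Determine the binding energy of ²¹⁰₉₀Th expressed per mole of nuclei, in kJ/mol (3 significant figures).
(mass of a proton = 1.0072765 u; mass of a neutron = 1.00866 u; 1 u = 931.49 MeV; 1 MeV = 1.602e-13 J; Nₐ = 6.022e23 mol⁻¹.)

1.63e+11 kJ/mol

Σm = 90·m_p + 120·m_n = 90.6548850 + 121.03920 = 211.6940850 u
The mass defect is 211.6940850 − 209.88303 = 1.8110550 u.
Converting to energy: 1.8110550 u × 931.49 MeV/u = 1686.98 MeV
Per nucleus in joules: 1686.98 MeV × 1.602e-13 J/MeV = 2.7025e-10 J
Per mole: 2.7025e-10 J × 6.022e23 mol⁻¹ = 1.6274e+14 J/mol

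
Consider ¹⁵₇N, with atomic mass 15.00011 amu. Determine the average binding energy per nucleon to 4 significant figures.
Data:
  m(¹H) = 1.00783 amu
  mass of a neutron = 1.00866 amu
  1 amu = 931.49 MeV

7.699 MeV/nucleon

The nucleus contains 7 protons and 15 − 7 = 8 neutrons.
Mass of separated nucleons = 7(1.00783) + 8(1.00866) = 7.05481 + 8.06928 = 15.12409 amu
Δm = 15.12409 − 15.00011 = 0.12398 amu
Binding energy = Δm·c² = 0.12398 × 931.49 MeV/amu = 115.486 MeV
Per nucleon: 115.486 / 15 = 7.699 MeV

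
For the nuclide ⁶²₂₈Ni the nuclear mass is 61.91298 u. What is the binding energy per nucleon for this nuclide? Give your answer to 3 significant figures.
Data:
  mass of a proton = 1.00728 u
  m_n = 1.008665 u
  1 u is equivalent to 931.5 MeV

8.80 MeV/nucleon

Z = 28, so N = A − Z = 62 − 28 = 34.
Total constituent mass: 28 × 1.00728 + 34 × 1.008665 = 62.498450 u
Mass defect Δm = 62.498450 − 61.91298 = 0.585470 u
E_B = 0.585470 × 931.5 = 545.365 MeV
Dividing by A = 62 gives 8.796 MeV per nucleon.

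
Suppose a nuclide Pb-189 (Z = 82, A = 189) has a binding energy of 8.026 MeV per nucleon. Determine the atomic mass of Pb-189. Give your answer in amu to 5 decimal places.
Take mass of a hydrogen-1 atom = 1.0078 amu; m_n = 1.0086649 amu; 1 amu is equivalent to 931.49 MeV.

188.93826 amu

Total binding energy = 189 × 8.026 = 1516.914 MeV
Mass defect = 1516.914 MeV / (931.49 MeV/amu) = 1.6284813 amu
Constituent mass = 82(1.0078) + 107(1.0086649) = 190.5667443 amu
Atomic mass = 190.5667443 − 1.6284813 = 188.9382630 amu ≈ 188.93826 amu (to 5 decimal places)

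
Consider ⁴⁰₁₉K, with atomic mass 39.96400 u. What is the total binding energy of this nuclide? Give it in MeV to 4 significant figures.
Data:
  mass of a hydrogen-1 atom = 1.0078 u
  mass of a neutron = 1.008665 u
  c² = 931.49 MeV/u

Z = 19, so N = A − Z = 40 − 19 = 21.
Σm = 19·m(¹H) + 21·m_n = 19.1482 + 21.181965 = 40.330165 u
Mass defect Δm = 40.330165 − 39.96400 = 0.366165 u
E_B = 0.366165 × 931.49 = 341.079 MeV

341.1 MeV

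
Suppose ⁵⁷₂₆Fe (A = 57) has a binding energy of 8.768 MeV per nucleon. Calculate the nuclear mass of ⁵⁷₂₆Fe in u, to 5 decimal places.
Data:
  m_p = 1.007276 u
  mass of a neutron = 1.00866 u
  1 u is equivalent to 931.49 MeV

Total binding energy = 57 × 8.768 = 499.776 MeV
Mass defect = 499.776 MeV / (931.49 MeV/u) = 0.5365339 u
Constituent mass = 26(1.007276) + 31(1.00866) = 57.457636 u
Nuclear mass = 57.457636 − 0.5365339 = 56.9211021 u ≈ 56.92110 u (to 5 decimal places)

56.92110 u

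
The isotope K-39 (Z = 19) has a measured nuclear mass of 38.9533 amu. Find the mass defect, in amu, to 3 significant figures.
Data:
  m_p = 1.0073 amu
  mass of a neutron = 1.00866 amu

Z = 19, so N = A − Z = 39 − 19 = 20.
Total constituent mass: 19 × 1.0073 + 20 × 1.00866 = 39.31190 amu
The mass defect is 39.31190 − 38.9533 = 0.35860 amu.

0.359 amu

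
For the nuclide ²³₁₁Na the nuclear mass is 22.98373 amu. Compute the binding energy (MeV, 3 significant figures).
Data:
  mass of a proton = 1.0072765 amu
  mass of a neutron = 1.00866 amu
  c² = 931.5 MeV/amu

187 MeV

Total constituent mass: 11 × 1.0072765 + 12 × 1.00866 = 23.1839615 amu
Δm = 23.1839615 − 22.98373 = 0.2002315 amu
Converting to energy: 0.2002315 amu × 931.5 MeV/amu = 186.516 MeV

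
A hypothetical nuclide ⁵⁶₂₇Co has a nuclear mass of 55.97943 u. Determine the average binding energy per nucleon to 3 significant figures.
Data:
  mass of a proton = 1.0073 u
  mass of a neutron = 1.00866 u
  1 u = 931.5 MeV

With 27 protons and 29 neutrons (A = 56):
Σm = 27·m_p + 29·m_n = 27.1971 + 29.25114 = 56.44824 u
Δm = 56.44824 − 55.97943 = 0.46881 u
Converting to energy: 0.46881 u × 931.5 MeV/u = 436.697 MeV
BE/A = 436.697 MeV / 56 = 7.798 MeV/nucleon

7.80 MeV/nucleon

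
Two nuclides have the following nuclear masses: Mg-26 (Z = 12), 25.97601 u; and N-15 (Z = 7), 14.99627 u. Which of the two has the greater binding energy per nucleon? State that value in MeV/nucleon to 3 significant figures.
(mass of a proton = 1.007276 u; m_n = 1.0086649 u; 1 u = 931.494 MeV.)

Mg-26; 8.33 MeV/nucleon

Mg-26: Σm = 12(1.007276) + 14(1.0086649) = 26.2086206 u; Δm = 0.2326106 u; E_B = 216.68 MeV; E_B/A = 8.334 MeV
N-15: Σm = 7(1.007276) + 8(1.0086649) = 15.1202512 u; Δm = 0.1239812 u; E_B = 115.49 MeV; E_B/A = 7.699 MeV
Mg-26 has the higher binding energy per nucleon, so it is the more tightly bound nucleus.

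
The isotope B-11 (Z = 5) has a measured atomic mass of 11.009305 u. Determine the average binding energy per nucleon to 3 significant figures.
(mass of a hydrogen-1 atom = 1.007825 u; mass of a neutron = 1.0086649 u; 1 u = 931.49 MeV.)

6.93 MeV/nucleon

Z = 5, so N = A − Z = 11 − 5 = 6.
Σm = 5·m(¹H) + 6·m_n = 5.039125 + 6.0519894 = 11.0911144 u
The mass defect is 11.0911144 − 11.009305 = 0.0818094 u.
E_B = 0.0818094 × 931.49 = 76.2046 MeV
Per nucleon: 76.2046 / 11 = 6.928 MeV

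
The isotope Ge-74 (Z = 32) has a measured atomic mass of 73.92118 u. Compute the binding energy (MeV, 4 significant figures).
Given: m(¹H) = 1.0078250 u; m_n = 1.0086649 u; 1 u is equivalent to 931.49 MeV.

The nucleus contains 32 protons and 74 − 32 = 42 neutrons.
Total constituent mass: 32 × 1.0078250 + 42 × 1.0086649 = 74.6143258 u
Mass defect Δm = 74.6143258 − 73.92118 = 0.6931458 u
Converting to energy: 0.6931458 u × 931.49 MeV/u = 645.658 MeV

645.7 MeV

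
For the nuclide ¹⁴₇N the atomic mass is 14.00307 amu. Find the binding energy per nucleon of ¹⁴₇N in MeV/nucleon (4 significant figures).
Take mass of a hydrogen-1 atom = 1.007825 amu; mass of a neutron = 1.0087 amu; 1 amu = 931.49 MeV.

With 7 protons and 7 neutrons (A = 14):
Mass of separated nucleons = 7(1.007825) + 7(1.0087) = 7.054775 + 7.0609 = 14.115675 amu
Mass defect Δm = 14.115675 − 14.00307 = 0.112605 amu
E_B = 0.112605 × 931.49 = 104.890 MeV
BE/A = 104.890 MeV / 14 = 7.492 MeV/nucleon

7.492 MeV/nucleon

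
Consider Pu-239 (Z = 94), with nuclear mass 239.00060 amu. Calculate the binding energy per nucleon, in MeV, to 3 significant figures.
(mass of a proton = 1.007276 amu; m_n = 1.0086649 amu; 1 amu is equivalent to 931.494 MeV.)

With 94 protons and 145 neutrons (A = 239):
Mass of separated nucleons = 94(1.007276) + 145(1.0086649) = 94.683944 + 146.2564105 = 240.9403545 amu
Δm = 240.9403545 − 239.00060 = 1.9397545 amu
Binding energy = Δm·c² = 1.9397545 × 931.494 MeV/amu = 1806.87 MeV
BE/A = 1806.87 MeV / 239 = 7.560 MeV/nucleon

7.56 MeV/nucleon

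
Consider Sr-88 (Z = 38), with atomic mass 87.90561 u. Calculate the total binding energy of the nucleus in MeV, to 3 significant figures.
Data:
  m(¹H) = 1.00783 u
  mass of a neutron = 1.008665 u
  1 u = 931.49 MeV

769 MeV

With 38 protons and 50 neutrons (A = 88):
Σm = 38·m(¹H) + 50·m_n = 38.29754 + 50.433250 = 88.730790 u
The mass defect is 88.730790 − 87.90561 = 0.825180 u.
E_B = 0.825180 × 931.49 = 768.647 MeV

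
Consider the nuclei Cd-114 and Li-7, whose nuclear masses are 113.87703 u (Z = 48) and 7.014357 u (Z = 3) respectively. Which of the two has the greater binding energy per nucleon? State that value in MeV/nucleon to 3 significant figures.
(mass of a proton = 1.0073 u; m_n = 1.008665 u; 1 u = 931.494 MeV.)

Cd-114: Σm = 48(1.0073) + 66(1.008665) = 114.922290 u; Δm = 1.045260 u; E_B = 973.65 MeV; E_B/A = 8.541 MeV
Li-7: Σm = 3(1.0073) + 4(1.008665) = 7.056560 u; Δm = 0.042203 u; E_B = 39.312 MeV; E_B/A = 5.616 MeV
Cd-114 has the higher binding energy per nucleon, so it is the more tightly bound nucleus.

Cd-114; 8.54 MeV/nucleon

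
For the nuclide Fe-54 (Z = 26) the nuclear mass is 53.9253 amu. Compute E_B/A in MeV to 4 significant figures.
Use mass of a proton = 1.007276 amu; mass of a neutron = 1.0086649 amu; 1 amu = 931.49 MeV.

8.737 MeV/nucleon

Z = 26, so N = A − Z = 54 − 26 = 28.
Total constituent mass: 26 × 1.007276 + 28 × 1.0086649 = 54.4317932 amu
The mass defect is 54.4317932 − 53.9253 = 0.5064932 amu.
E_B = 0.5064932 × 931.49 = 471.793 MeV
BE/A = 471.793 MeV / 54 = 8.737 MeV/nucleon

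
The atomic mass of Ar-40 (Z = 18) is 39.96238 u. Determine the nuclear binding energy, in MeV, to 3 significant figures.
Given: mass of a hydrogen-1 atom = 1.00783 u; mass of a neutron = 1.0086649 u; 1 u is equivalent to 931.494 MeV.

Total constituent mass: 18 × 1.00783 + 22 × 1.0086649 = 40.3315678 u
The mass defect is 40.3315678 − 39.96238 = 0.3691878 u.
Binding energy = Δm·c² = 0.3691878 × 931.494 MeV/u = 343.896 MeV

344 MeV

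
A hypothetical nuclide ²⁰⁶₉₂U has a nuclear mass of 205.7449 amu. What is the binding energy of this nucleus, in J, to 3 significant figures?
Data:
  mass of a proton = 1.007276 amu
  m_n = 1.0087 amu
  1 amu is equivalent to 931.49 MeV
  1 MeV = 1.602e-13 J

2.86e-10 J

Total constituent mass: 92 × 1.007276 + 114 × 1.0087 = 207.661192 amu
Δm = 207.661192 − 205.7449 = 1.916292 amu
E_B = 1.916292 × 931.49 = 1785.01 MeV
In joules: 1785.01 MeV × 1.602e-13 J/MeV = 2.8596e-10 J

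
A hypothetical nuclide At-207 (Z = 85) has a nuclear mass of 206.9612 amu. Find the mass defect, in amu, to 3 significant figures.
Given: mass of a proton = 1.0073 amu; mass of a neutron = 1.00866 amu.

The nucleus contains 85 protons and 207 − 85 = 122 neutrons.
Total constituent mass: 85 × 1.0073 + 122 × 1.00866 = 208.67702 amu
Mass defect Δm = 208.67702 − 206.9612 = 1.71582 amu

1.72 amu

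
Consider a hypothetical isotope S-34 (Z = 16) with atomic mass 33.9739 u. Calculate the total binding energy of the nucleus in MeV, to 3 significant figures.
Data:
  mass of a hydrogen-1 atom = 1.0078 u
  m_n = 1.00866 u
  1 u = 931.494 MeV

286 MeV

Σm = 16·m(¹H) + 18·m_n = 16.1248 + 18.15588 = 34.28068 u
Mass defect Δm = 34.28068 − 33.9739 = 0.30678 u
Converting to energy: 0.30678 u × 931.494 MeV/u = 285.764 MeV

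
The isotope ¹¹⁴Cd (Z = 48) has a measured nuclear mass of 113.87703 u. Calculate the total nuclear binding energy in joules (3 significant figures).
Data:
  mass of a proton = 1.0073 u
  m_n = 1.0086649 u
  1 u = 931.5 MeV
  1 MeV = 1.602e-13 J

Z = 48, so N = A − Z = 114 − 48 = 66.
Total constituent mass: 48 × 1.0073 + 66 × 1.0086649 = 114.9222834 u
Mass defect Δm = 114.9222834 − 113.87703 = 1.0452534 u
E_B = 1.0452534 × 931.5 = 973.654 MeV
In joules: 973.654 MeV × 1.602e-13 J/MeV = 1.5598e-10 J

1.56e-10 J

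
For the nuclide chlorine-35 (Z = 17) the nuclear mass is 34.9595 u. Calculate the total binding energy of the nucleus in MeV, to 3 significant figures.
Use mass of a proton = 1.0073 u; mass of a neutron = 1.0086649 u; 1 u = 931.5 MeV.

299 MeV

The nucleus contains 17 protons and 35 − 17 = 18 neutrons.
Mass of separated nucleons = 17(1.0073) + 18(1.0086649) = 17.1241 + 18.1559682 = 35.2800682 u
Mass defect Δm = 35.2800682 − 34.9595 = 0.3205682 u
E_B = 0.3205682 × 931.5 = 298.609 MeV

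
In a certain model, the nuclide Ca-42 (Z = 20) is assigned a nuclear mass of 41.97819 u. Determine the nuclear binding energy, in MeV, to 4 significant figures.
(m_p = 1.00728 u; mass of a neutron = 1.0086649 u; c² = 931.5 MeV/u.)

Σm = 20·m_p + 22·m_n = 20.14560 + 22.1906278 = 42.3362278 u
Mass defect Δm = 42.3362278 − 41.97819 = 0.3580378 u
Binding energy = Δm·c² = 0.3580378 × 931.5 MeV/u = 333.512 MeV

333.5 MeV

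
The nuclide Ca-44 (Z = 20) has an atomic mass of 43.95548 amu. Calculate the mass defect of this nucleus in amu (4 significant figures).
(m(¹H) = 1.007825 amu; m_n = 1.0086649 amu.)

The nucleus contains 20 protons and 44 − 20 = 24 neutrons.
Mass of separated nucleons = 20(1.007825) + 24(1.0086649) = 20.156500 + 24.2079576 = 44.3644576 amu
The mass defect is 44.3644576 − 43.95548 = 0.4089776 amu.

0.4090 amu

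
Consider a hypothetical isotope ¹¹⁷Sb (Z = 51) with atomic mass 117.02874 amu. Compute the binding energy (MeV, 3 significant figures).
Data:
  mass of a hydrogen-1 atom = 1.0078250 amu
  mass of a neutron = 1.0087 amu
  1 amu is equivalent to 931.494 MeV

880 MeV

Total constituent mass: 51 × 1.0078250 + 66 × 1.0087 = 117.9732750 amu
The mass defect is 117.9732750 − 117.02874 = 0.9445350 amu.
E_B = 0.9445350 × 931.494 = 879.829 MeV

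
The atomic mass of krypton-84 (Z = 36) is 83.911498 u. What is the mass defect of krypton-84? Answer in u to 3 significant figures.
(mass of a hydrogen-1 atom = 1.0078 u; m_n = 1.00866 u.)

With 36 protons and 48 neutrons (A = 84):
Mass of separated nucleons = 36(1.0078) + 48(1.00866) = 36.2808 + 48.41568 = 84.69648 u
Δm = 84.69648 − 83.911498 = 0.784982 u

0.785 u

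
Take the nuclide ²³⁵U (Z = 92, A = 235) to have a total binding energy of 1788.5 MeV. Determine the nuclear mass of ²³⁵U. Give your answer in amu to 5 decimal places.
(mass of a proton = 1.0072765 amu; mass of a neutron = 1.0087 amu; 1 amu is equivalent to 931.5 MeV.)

234.99352 amu

Mass defect = 1788.5 MeV / (931.5 MeV/amu) = 1.9200215 amu
Constituent mass = 92(1.0072765) + 143(1.0087) = 236.9135380 amu
Nuclear mass = 236.9135380 − 1.9200215 = 234.9935165 amu ≈ 234.99352 amu (to 5 decimal places)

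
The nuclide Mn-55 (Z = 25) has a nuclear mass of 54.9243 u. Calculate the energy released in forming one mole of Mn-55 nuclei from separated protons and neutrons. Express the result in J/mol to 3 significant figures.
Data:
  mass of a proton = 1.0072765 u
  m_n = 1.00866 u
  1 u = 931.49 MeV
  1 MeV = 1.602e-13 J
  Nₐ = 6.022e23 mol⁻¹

Total constituent mass: 25 × 1.0072765 + 30 × 1.00866 = 55.4417125 u
Δm = 55.4417125 − 54.9243 = 0.5174125 u
E_B = 0.5174125 × 931.49 = 481.965 MeV
Per nucleus in joules: 481.965 MeV × 1.602e-13 J/MeV = 7.7211e-11 J
Per mole: 7.7211e-11 J × 6.022e23 mol⁻¹ = 4.6496e+13 J/mol

4.65e+13 J/mol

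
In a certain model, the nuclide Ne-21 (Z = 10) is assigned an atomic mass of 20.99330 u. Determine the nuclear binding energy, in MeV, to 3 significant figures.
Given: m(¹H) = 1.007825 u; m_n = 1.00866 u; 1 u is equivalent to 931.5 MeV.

168 MeV

With 10 protons and 11 neutrons (A = 21):
Mass of separated nucleons = 10(1.007825) + 11(1.00866) = 10.078250 + 11.09526 = 21.173510 u
Δm = 21.173510 − 20.99330 = 0.180210 u
E_B = 0.180210 × 931.5 = 167.866 MeV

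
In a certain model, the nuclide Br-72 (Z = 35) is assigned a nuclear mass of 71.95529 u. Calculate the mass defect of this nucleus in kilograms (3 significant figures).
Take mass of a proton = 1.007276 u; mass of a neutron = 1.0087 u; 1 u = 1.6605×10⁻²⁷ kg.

1.03e-27 kg

Z = 35, so N = A − Z = 72 − 35 = 37.
Total constituent mass: 35 × 1.007276 + 37 × 1.0087 = 72.576560 u
Mass defect Δm = 72.576560 − 71.95529 = 0.621270 u
In SI units: 0.621270 u × 1.6605×10⁻²⁷ kg/u = 1.0316e-27 kg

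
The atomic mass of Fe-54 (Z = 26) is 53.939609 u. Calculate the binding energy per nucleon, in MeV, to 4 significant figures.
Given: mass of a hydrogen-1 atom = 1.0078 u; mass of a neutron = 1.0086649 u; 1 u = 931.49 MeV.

With 26 protons and 28 neutrons (A = 54):
Σm = 26·m(¹H) + 28·m_n = 26.2028 + 28.2426172 = 54.4454172 u
Mass defect Δm = 54.4454172 − 53.939609 = 0.5058082 u
Converting to energy: 0.5058082 u × 931.49 MeV/u = 471.155 MeV
Per nucleon: 471.155 / 54 = 8.725 MeV

8.725 MeV/nucleon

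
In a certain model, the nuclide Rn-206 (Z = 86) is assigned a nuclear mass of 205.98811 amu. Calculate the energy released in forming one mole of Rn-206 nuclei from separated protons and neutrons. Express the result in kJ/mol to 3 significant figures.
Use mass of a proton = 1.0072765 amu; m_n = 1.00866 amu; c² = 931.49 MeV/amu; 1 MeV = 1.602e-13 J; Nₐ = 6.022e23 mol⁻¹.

1.51e+11 kJ/mol

Total constituent mass: 86 × 1.0072765 + 120 × 1.00866 = 207.6649790 amu
Δm = 207.6649790 − 205.98811 = 1.6768690 amu
Binding energy = Δm·c² = 1.6768690 × 931.49 MeV/amu = 1561.99 MeV
Per nucleus in joules: 1561.99 MeV × 1.602e-13 J/MeV = 2.5023e-10 J
Per mole: 2.5023e-10 J × 6.022e23 mol⁻¹ = 1.5069e+14 J/mol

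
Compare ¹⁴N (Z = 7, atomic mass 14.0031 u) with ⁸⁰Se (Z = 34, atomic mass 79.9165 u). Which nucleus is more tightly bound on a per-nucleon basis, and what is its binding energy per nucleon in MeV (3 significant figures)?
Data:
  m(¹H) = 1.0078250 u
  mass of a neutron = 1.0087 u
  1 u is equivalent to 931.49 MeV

⁸⁰Se; 8.73 MeV/nucleon

¹⁴N: Σm = 7(1.0078250) + 7(1.0087) = 14.1156750 u; Δm = 0.1125750 u; E_B = 104.86 MeV; E_B/A = 7.490 MeV
⁸⁰Se: Σm = 34(1.0078250) + 46(1.0087) = 80.6662500 u; Δm = 0.7497500 u; E_B = 698.38 MeV; E_B/A = 8.730 MeV
⁸⁰Se has the higher binding energy per nucleon, so it is the more tightly bound nucleus.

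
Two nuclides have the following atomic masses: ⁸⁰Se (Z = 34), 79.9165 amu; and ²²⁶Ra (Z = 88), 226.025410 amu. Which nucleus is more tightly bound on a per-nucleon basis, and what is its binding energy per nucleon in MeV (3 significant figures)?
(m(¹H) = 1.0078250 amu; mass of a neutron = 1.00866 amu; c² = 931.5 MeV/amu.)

⁸⁰Se: Σm = 34(1.0078250) + 46(1.00866) = 80.6644100 amu; Δm = 0.7479100 amu; E_B = 696.678 MeV; E_B/A = 8.708 MeV
²²⁶Ra: Σm = 88(1.0078250) + 138(1.00866) = 227.8836800 amu; Δm = 1.8582700 amu; E_B = 1731.0 MeV; E_B/A = 7.659 MeV
⁸⁰Se has the higher binding energy per nucleon, so it is the more tightly bound nucleus.

⁸⁰Se; 8.71 MeV/nucleon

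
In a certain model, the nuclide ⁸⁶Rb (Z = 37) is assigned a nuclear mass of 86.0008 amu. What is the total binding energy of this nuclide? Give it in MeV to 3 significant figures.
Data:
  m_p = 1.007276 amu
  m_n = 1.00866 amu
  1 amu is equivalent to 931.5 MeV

645 MeV

Mass of separated nucleons = 37(1.007276) + 49(1.00866) = 37.269212 + 49.42434 = 86.693552 amu
Mass defect Δm = 86.693552 − 86.0008 = 0.692752 amu
Binding energy = Δm·c² = 0.692752 × 931.5 MeV/amu = 645.298 MeV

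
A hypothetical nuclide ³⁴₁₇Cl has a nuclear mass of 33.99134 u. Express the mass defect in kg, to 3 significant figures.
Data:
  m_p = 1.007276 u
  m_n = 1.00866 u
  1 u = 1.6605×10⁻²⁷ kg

Total constituent mass: 17 × 1.007276 + 17 × 1.00866 = 34.270912 u
Mass defect Δm = 34.270912 − 33.99134 = 0.279572 u
In SI units: 0.279572 u × 1.6605×10⁻²⁷ kg/u = 4.6423e-28 kg

4.64e-28 kg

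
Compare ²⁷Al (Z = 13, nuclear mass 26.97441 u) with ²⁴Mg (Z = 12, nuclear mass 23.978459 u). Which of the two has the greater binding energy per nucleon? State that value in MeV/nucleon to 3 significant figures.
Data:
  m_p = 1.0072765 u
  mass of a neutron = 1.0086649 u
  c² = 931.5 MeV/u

²⁷Al: Σm = 13(1.0072765) + 14(1.0086649) = 27.2159031 u; Δm = 0.2414931 u; E_B = 224.951 MeV; E_B/A = 8.332 MeV
²⁴Mg: Σm = 12(1.0072765) + 12(1.0086649) = 24.1912968 u; Δm = 0.2128378 u; E_B = 198.26 MeV; E_B/A = 8.261 MeV
²⁷Al has the higher binding energy per nucleon, so it is the more tightly bound nucleus.

²⁷Al; 8.33 MeV/nucleon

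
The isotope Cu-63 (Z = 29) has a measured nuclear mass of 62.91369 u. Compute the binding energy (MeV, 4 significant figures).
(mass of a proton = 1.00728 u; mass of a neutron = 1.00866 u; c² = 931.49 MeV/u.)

With 29 protons and 34 neutrons (A = 63):
Σm = 29·m_p + 34·m_n = 29.21112 + 34.29444 = 63.50556 u
Mass defect Δm = 63.50556 − 62.91369 = 0.59187 u
Binding energy = Δm·c² = 0.59187 × 931.49 MeV/u = 551.321 MeV

551.3 MeV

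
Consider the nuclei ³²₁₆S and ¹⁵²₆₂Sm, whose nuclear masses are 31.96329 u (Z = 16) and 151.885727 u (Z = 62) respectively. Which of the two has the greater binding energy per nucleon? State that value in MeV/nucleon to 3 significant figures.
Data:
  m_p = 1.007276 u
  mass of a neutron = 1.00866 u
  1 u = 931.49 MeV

³²₁₆S; 8.49 MeV/nucleon

³²₁₆S: Σm = 16(1.007276) + 16(1.00866) = 32.254976 u; Δm = 0.291686 u; E_B = 271.70 MeV; E_B/A = 8.491 MeV
¹⁵²₆₂Sm: Σm = 62(1.007276) + 90(1.00866) = 153.230512 u; Δm = 1.344785 u; E_B = 1252.7 MeV; E_B/A = 8.241 MeV
³²₁₆S has the higher binding energy per nucleon, so it is the more tightly bound nucleus.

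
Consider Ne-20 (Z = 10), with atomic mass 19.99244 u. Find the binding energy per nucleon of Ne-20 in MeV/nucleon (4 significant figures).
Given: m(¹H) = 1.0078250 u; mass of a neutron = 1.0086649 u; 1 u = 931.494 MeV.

The nucleus contains 10 protons and 20 − 10 = 10 neutrons.
Mass of separated nucleons = 10(1.0078250) + 10(1.0086649) = 10.0782500 + 10.0866490 = 20.1648990 u
Δm = 20.1648990 − 19.99244 = 0.1724590 u
Binding energy = Δm·c² = 0.1724590 × 931.494 MeV/u = 160.645 MeV
BE/A = 160.645 MeV / 20 = 8.032 MeV/nucleon

8.032 MeV/nucleon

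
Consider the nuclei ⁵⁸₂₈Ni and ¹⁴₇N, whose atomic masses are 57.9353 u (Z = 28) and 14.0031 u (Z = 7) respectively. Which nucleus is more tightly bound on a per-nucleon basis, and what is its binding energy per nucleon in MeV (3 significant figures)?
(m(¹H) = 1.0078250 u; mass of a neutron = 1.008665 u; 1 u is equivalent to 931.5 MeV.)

⁵⁸₂₈Ni; 8.73 MeV/nucleon

⁵⁸₂₈Ni: Σm = 28(1.0078250) + 30(1.008665) = 58.4790500 u; Δm = 0.5437500 u; E_B = 506.50 MeV; E_B/A = 8.733 MeV
¹⁴₇N: Σm = 7(1.0078250) + 7(1.008665) = 14.1154300 u; Δm = 0.1123300 u; E_B = 104.64 MeV; E_B/A = 7.474 MeV
⁵⁸₂₈Ni has the higher binding energy per nucleon, so it is the more tightly bound nucleus.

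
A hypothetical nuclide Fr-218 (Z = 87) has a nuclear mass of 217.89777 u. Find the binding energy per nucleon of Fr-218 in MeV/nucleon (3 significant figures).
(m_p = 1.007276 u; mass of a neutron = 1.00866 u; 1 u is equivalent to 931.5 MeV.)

Total constituent mass: 87 × 1.007276 + 131 × 1.00866 = 219.767472 u
Mass defect Δm = 219.767472 − 217.89777 = 1.869702 u
E_B = 1.869702 × 931.5 = 1741.63 MeV
Per nucleon: 1741.63 / 218 = 7.989 MeV

7.99 MeV/nucleon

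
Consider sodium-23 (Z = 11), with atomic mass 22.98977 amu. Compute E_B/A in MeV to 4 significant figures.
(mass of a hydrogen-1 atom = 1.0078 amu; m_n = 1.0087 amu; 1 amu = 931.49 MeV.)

8.117 MeV/nucleon

Σm = 11·m(¹H) + 12·m_n = 11.0858 + 12.1044 = 23.1902 amu
Δm = 23.1902 − 22.98977 = 0.20043 amu
Binding energy = Δm·c² = 0.20043 × 931.49 MeV/amu = 186.699 MeV
Dividing by A = 23 gives 8.117 MeV per nucleon.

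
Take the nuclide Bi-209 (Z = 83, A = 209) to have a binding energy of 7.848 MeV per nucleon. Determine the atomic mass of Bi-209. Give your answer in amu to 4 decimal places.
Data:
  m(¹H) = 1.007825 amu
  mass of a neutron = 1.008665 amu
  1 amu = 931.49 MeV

Total binding energy = 209 × 7.848 = 1640.232 MeV
Mass defect = 1640.232 MeV / (931.49 MeV/amu) = 1.760869 amu
Constituent mass = 83(1.007825) + 126(1.008665) = 210.741265 amu
Atomic mass = 210.741265 − 1.760869 = 208.980396 amu ≈ 208.9804 amu (to 4 decimal places)

208.9804 amu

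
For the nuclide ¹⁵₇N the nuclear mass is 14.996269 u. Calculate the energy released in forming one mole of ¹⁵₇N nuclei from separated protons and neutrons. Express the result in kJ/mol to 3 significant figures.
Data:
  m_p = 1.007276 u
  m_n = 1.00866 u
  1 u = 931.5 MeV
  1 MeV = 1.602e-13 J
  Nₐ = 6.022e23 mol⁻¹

1.11e+10 kJ/mol

Total constituent mass: 7 × 1.007276 + 8 × 1.00866 = 15.120212 u
The mass defect is 15.120212 − 14.996269 = 0.123943 u.
Converting to energy: 0.123943 u × 931.5 MeV/u = 115.453 MeV
Per nucleus in joules: 115.453 MeV × 1.602e-13 J/MeV = 1.8496e-11 J
Per mole: 1.8496e-11 J × 6.022e23 mol⁻¹ = 1.1138e+13 J/mol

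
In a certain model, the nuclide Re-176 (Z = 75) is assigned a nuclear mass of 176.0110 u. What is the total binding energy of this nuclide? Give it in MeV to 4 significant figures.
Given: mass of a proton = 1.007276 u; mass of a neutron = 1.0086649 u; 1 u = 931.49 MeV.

The nucleus contains 75 protons and 176 − 75 = 101 neutrons.
Total constituent mass: 75 × 1.007276 + 101 × 1.0086649 = 177.4208549 u
Mass defect Δm = 177.4208549 − 176.0110 = 1.4098549 u
Converting to energy: 1.4098549 u × 931.49 MeV/u = 1313.27 MeV

1313 MeV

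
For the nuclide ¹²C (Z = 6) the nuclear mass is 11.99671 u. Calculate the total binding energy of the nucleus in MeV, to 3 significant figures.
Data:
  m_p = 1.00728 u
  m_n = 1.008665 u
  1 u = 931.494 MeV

The nucleus contains 6 protons and 12 − 6 = 6 neutrons.
Mass of separated nucleons = 6(1.00728) + 6(1.008665) = 6.04368 + 6.051990 = 12.095670 u
Δm = 12.095670 − 11.99671 = 0.098960 u
E_B = 0.098960 × 931.494 = 92.1806 MeV

92.2 MeV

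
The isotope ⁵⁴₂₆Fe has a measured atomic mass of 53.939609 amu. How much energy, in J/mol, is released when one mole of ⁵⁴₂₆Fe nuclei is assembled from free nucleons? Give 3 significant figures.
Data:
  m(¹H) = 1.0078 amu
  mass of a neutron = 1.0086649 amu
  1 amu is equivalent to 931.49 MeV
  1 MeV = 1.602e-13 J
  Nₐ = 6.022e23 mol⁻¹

The nucleus contains 26 protons and 54 − 26 = 28 neutrons.
Mass of separated nucleons = 26(1.0078) + 28(1.0086649) = 26.2028 + 28.2426172 = 54.4454172 amu
The mass defect is 54.4454172 − 53.939609 = 0.5058082 amu.
Converting to energy: 0.5058082 amu × 931.49 MeV/amu = 471.155 MeV
Per nucleus in joules: 471.155 MeV × 1.602e-13 J/MeV = 7.5479e-11 J
Per mole: 7.5479e-11 J × 6.022e23 mol⁻¹ = 4.5453e+13 J/mol

4.55e+13 J/mol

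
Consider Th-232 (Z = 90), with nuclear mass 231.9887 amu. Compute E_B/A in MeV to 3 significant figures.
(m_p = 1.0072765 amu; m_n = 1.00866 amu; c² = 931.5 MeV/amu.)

With 90 protons and 142 neutrons (A = 232):
Mass of separated nucleons = 90(1.0072765) + 142(1.00866) = 90.6548850 + 143.22972 = 233.8846050 amu
Δm = 233.8846050 − 231.9887 = 1.8959050 amu
Binding energy = Δm·c² = 1.8959050 × 931.5 MeV/amu = 1766.04 MeV
Dividing by A = 232 gives 7.612 MeV per nucleon.

7.61 MeV/nucleon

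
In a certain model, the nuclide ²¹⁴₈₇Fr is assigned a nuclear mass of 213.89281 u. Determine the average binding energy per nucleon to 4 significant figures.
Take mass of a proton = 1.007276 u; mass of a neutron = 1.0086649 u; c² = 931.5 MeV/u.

8.012 MeV/nucleon

Z = 87, so N = A − Z = 214 − 87 = 127.
Total constituent mass: 87 × 1.007276 + 127 × 1.0086649 = 215.7334543 u
The mass defect is 215.7334543 − 213.89281 = 1.8406443 u.
Converting to energy: 1.8406443 u × 931.5 MeV/u = 1714.56 MeV
Per nucleon: 1714.56 / 214 = 8.012 MeV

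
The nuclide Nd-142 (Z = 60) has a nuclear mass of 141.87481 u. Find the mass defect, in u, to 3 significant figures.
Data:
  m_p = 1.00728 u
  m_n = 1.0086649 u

1.27 u

With 60 protons and 82 neutrons (A = 142):
Mass of separated nucleons = 60(1.00728) + 82(1.0086649) = 60.43680 + 82.7105218 = 143.1473218 u
Δm = 143.1473218 − 141.87481 = 1.2725118 u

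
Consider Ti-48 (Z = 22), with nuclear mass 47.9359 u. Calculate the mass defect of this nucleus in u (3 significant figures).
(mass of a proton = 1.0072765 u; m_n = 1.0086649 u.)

0.449 u

Total constituent mass: 22 × 1.0072765 + 26 × 1.0086649 = 48.3853704 u
Δm = 48.3853704 − 47.9359 = 0.4494704 u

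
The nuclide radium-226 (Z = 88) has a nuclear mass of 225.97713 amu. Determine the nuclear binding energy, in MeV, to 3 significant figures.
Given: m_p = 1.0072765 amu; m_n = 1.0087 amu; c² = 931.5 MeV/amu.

With 88 protons and 138 neutrons (A = 226):
Σm = 88·m_p + 138·m_n = 88.6403320 + 139.2006 = 227.8409320 amu
Δm = 227.8409320 − 225.97713 = 1.8638020 amu
E_B = 1.8638020 × 931.5 = 1736.13 MeV

1740 MeV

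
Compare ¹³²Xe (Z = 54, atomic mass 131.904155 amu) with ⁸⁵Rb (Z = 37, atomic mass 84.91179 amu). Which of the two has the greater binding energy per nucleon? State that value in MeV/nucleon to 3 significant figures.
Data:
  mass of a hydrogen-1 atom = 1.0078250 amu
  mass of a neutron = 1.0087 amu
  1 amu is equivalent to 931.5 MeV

¹³²Xe: Σm = 54(1.0078250) + 78(1.0087) = 133.1011500 amu; Δm = 1.1969950 amu; E_B = 1115.0 MeV; E_B/A = 8.447 MeV
⁸⁵Rb: Σm = 37(1.0078250) + 48(1.0087) = 85.7071250 amu; Δm = 0.7953350 amu; E_B = 740.85 MeV; E_B/A = 8.716 MeV
⁸⁵Rb has the higher binding energy per nucleon, so it is the more tightly bound nucleus.

⁸⁵Rb; 8.72 MeV/nucleon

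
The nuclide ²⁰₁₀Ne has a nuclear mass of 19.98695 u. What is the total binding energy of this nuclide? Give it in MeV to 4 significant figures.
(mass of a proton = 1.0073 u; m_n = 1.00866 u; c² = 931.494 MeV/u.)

With 10 protons and 10 neutrons (A = 20):
Σm = 10·m_p + 10·m_n = 10.0730 + 10.08660 = 20.15960 u
Δm = 20.15960 − 19.98695 = 0.17265 u
Binding energy = Δm·c² = 0.17265 × 931.494 MeV/u = 160.822 MeV

160.8 MeV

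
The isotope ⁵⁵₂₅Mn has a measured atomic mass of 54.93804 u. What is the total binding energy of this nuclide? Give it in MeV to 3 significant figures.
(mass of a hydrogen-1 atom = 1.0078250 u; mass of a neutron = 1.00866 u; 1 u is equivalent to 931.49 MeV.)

Z = 25, so N = A − Z = 55 − 25 = 30.
Total constituent mass: 25 × 1.0078250 + 30 × 1.00866 = 55.4554250 u
Mass defect Δm = 55.4554250 − 54.93804 = 0.5173850 u
E_B = 0.5173850 × 931.49 = 481.939 MeV

482 MeV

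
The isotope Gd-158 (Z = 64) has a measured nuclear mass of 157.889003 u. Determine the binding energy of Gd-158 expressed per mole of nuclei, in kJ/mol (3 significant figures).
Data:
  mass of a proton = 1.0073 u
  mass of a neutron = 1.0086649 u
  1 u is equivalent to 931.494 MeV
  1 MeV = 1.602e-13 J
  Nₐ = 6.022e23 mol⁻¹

1.25e+11 kJ/mol

With 64 protons and 94 neutrons (A = 158):
Mass of separated nucleons = 64(1.0073) + 94(1.0086649) = 64.4672 + 94.8145006 = 159.2817006 u
Δm = 159.2817006 − 157.889003 = 1.3926976 u
Binding energy = Δm·c² = 1.3926976 × 931.494 MeV/u = 1297.29 MeV
Per nucleus in joules: 1297.29 MeV × 1.602e-13 J/MeV = 2.0783e-10 J
Per mole: 2.0783e-10 J × 6.022e23 mol⁻¹ = 1.2516e+14 J/mol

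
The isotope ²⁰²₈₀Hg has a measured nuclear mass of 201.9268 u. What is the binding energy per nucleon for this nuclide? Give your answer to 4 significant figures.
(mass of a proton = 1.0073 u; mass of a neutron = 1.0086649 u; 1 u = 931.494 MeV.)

Σm = 80·m_p + 122·m_n = 80.5840 + 123.0571178 = 203.6411178 u
The mass defect is 203.6411178 − 201.9268 = 1.7143178 u.
Binding energy = Δm·c² = 1.7143178 × 931.494 MeV/u = 1596.88 MeV
Dividing by A = 202 gives 7.905 MeV per nucleon.

7.905 MeV/nucleon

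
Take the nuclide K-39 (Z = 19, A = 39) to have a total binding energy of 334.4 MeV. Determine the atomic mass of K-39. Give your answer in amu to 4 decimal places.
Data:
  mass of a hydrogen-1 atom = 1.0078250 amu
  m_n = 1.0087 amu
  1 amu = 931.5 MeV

Mass defect = 334.4 MeV / (931.5 MeV/amu) = 0.358991 amu
Constituent mass = 19(1.0078250) + 20(1.0087) = 39.3226750 amu
Atomic mass = 39.3226750 − 0.358991 = 38.9636840 amu ≈ 38.9637 amu (to 4 decimal places)

38.9637 amu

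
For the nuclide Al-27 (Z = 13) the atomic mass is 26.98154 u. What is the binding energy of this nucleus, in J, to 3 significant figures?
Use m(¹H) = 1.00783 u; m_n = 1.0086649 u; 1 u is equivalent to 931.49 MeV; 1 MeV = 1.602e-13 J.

With 13 protons and 14 neutrons (A = 27):
Σm = 13·m(¹H) + 14·m_n = 13.10179 + 14.1213086 = 27.2230986 u
Mass defect Δm = 27.2230986 − 26.98154 = 0.2415586 u
Converting to energy: 0.2415586 u × 931.49 MeV/u = 225.009 MeV
In joules: 225.009 MeV × 1.602e-13 J/MeV = 3.6046e-11 J

3.60e-11 J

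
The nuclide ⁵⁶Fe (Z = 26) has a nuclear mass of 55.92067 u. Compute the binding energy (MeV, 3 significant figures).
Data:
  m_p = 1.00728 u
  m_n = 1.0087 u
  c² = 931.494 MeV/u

Σm = 26·m_p + 30·m_n = 26.18928 + 30.2610 = 56.45028 u
Mass defect Δm = 56.45028 − 55.92067 = 0.52961 u
E_B = 0.52961 × 931.494 = 493.329 MeV

493 MeV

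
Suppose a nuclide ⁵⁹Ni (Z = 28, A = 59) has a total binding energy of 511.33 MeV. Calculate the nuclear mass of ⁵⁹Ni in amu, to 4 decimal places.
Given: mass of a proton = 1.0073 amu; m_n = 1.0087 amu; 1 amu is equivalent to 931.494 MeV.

Mass defect = 511.33 MeV / (931.494 MeV/amu) = 0.548935 amu
Constituent mass = 28(1.0073) + 31(1.0087) = 59.4741 amu
Nuclear mass = 59.4741 − 0.548935 = 58.925165 amu ≈ 58.9252 amu (to 4 decimal places)

58.9252 amu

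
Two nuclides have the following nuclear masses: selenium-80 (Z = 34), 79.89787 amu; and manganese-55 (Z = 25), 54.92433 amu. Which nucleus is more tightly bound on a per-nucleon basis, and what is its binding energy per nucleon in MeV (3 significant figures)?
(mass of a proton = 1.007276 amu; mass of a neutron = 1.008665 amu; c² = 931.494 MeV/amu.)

manganese-55; 8.76 MeV/nucleon

selenium-80: Σm = 34(1.007276) + 46(1.008665) = 80.645974 amu; Δm = 0.748104 amu; E_B = 696.85 MeV; E_B/A = 8.711 MeV
manganese-55: Σm = 25(1.007276) + 30(1.008665) = 55.441850 amu; Δm = 0.517520 amu; E_B = 482.07 MeV; E_B/A = 8.7649 MeV
manganese-55 has the higher binding energy per nucleon, so it is the more tightly bound nucleus.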